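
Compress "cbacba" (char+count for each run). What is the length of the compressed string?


Input: cbacba
Runs:
  'c' x 1 => "c1"
  'b' x 1 => "b1"
  'a' x 1 => "a1"
  'c' x 1 => "c1"
  'b' x 1 => "b1"
  'a' x 1 => "a1"
Compressed: "c1b1a1c1b1a1"
Compressed length: 12

12


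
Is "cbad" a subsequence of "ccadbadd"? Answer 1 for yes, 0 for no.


Check if "cbad" is a subsequence of "ccadbadd"
Greedy scan:
  Position 0 ('c'): matches sub[0] = 'c'
  Position 1 ('c'): no match needed
  Position 2 ('a'): no match needed
  Position 3 ('d'): no match needed
  Position 4 ('b'): matches sub[1] = 'b'
  Position 5 ('a'): matches sub[2] = 'a'
  Position 6 ('d'): matches sub[3] = 'd'
  Position 7 ('d'): no match needed
All 4 characters matched => is a subsequence

1


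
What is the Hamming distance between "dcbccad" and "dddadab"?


Comparing "dcbccad" and "dddadab" position by position:
  Position 0: 'd' vs 'd' => same
  Position 1: 'c' vs 'd' => differ
  Position 2: 'b' vs 'd' => differ
  Position 3: 'c' vs 'a' => differ
  Position 4: 'c' vs 'd' => differ
  Position 5: 'a' vs 'a' => same
  Position 6: 'd' vs 'b' => differ
Total differences (Hamming distance): 5

5


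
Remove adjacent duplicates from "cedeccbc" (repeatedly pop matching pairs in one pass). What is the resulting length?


Input: cedeccbc
Stack-based adjacent duplicate removal:
  Read 'c': push. Stack: c
  Read 'e': push. Stack: ce
  Read 'd': push. Stack: ced
  Read 'e': push. Stack: cede
  Read 'c': push. Stack: cedec
  Read 'c': matches stack top 'c' => pop. Stack: cede
  Read 'b': push. Stack: cedeb
  Read 'c': push. Stack: cedebc
Final stack: "cedebc" (length 6)

6


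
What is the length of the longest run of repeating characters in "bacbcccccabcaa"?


Input: "bacbcccccabcaa"
Scanning for longest run:
  Position 1 ('a'): new char, reset run to 1
  Position 2 ('c'): new char, reset run to 1
  Position 3 ('b'): new char, reset run to 1
  Position 4 ('c'): new char, reset run to 1
  Position 5 ('c'): continues run of 'c', length=2
  Position 6 ('c'): continues run of 'c', length=3
  Position 7 ('c'): continues run of 'c', length=4
  Position 8 ('c'): continues run of 'c', length=5
  Position 9 ('a'): new char, reset run to 1
  Position 10 ('b'): new char, reset run to 1
  Position 11 ('c'): new char, reset run to 1
  Position 12 ('a'): new char, reset run to 1
  Position 13 ('a'): continues run of 'a', length=2
Longest run: 'c' with length 5

5


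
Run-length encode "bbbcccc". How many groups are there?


Input: bbbcccc
Scanning for consecutive runs:
  Group 1: 'b' x 3 (positions 0-2)
  Group 2: 'c' x 4 (positions 3-6)
Total groups: 2

2


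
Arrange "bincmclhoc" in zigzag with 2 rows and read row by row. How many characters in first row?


Zigzag "bincmclhoc" into 2 rows:
Placing characters:
  'b' => row 0
  'i' => row 1
  'n' => row 0
  'c' => row 1
  'm' => row 0
  'c' => row 1
  'l' => row 0
  'h' => row 1
  'o' => row 0
  'c' => row 1
Rows:
  Row 0: "bnmlo"
  Row 1: "icchc"
First row length: 5

5


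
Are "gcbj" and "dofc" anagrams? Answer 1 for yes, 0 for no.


Strings: "gcbj", "dofc"
Sorted first:  bcgj
Sorted second: cdfo
Differ at position 0: 'b' vs 'c' => not anagrams

0


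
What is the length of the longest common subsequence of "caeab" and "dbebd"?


LCS of "caeab" and "dbebd"
DP table:
           d    b    e    b    d
      0    0    0    0    0    0
  c   0    0    0    0    0    0
  a   0    0    0    0    0    0
  e   0    0    0    1    1    1
  a   0    0    0    1    1    1
  b   0    0    1    1    2    2
LCS length = dp[5][5] = 2

2


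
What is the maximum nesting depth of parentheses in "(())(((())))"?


Input: "(())(((())))"
Tracking depth:
  Position 0 '(': depth becomes 1
  Position 1 '(': depth becomes 2
  Position 2 ')': depth becomes 1
  Position 3 ')': depth becomes 0
  Position 4 '(': depth becomes 1
  Position 5 '(': depth becomes 2
  Position 6 '(': depth becomes 3
  Position 7 '(': depth becomes 4
  Position 8 ')': depth becomes 3
  Position 9 ')': depth becomes 2
  Position 10 ')': depth becomes 1
  Position 11 ')': depth becomes 0
Maximum depth reached: 4

4


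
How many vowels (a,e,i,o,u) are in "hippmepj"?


Input: hippmepj
Checking each character:
  'h' at position 0: consonant
  'i' at position 1: vowel (running total: 1)
  'p' at position 2: consonant
  'p' at position 3: consonant
  'm' at position 4: consonant
  'e' at position 5: vowel (running total: 2)
  'p' at position 6: consonant
  'j' at position 7: consonant
Total vowels: 2

2


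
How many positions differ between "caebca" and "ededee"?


Comparing "caebca" and "ededee" position by position:
  Position 0: 'c' vs 'e' => DIFFER
  Position 1: 'a' vs 'd' => DIFFER
  Position 2: 'e' vs 'e' => same
  Position 3: 'b' vs 'd' => DIFFER
  Position 4: 'c' vs 'e' => DIFFER
  Position 5: 'a' vs 'e' => DIFFER
Positions that differ: 5

5


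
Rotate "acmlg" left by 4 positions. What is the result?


Input: "acmlg", rotate left by 4
First 4 characters: "acml"
Remaining characters: "g"
Concatenate remaining + first: "g" + "acml" = "gacml"

gacml


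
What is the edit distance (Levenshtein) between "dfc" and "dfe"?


Computing edit distance: "dfc" -> "dfe"
DP table:
           d    f    e
      0    1    2    3
  d   1    0    1    2
  f   2    1    0    1
  c   3    2    1    1
Edit distance = dp[3][3] = 1

1


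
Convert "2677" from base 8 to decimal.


Input: "2677" in base 8
Positional expansion:
  Digit '2' (value 2) x 8^3 = 1024
  Digit '6' (value 6) x 8^2 = 384
  Digit '7' (value 7) x 8^1 = 56
  Digit '7' (value 7) x 8^0 = 7
Sum = 1471

1471


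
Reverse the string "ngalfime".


Input: ngalfime
Reading characters right to left:
  Position 7: 'e'
  Position 6: 'm'
  Position 5: 'i'
  Position 4: 'f'
  Position 3: 'l'
  Position 2: 'a'
  Position 1: 'g'
  Position 0: 'n'
Reversed: emiflagn

emiflagn


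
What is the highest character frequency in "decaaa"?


Input: decaaa
Character counts:
  'a': 3
  'c': 1
  'd': 1
  'e': 1
Maximum frequency: 3

3


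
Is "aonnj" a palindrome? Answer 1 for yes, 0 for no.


Input: aonnj
Reversed: jnnoa
  Compare pos 0 ('a') with pos 4 ('j'): MISMATCH
  Compare pos 1 ('o') with pos 3 ('n'): MISMATCH
Result: not a palindrome

0


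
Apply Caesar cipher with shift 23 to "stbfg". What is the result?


Caesar cipher: shift "stbfg" by 23
  's' (pos 18) + 23 = pos 15 = 'p'
  't' (pos 19) + 23 = pos 16 = 'q'
  'b' (pos 1) + 23 = pos 24 = 'y'
  'f' (pos 5) + 23 = pos 2 = 'c'
  'g' (pos 6) + 23 = pos 3 = 'd'
Result: pqycd

pqycd


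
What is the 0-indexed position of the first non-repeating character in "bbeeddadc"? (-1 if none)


Input: bbeeddadc
Character frequencies:
  'a': 1
  'b': 2
  'c': 1
  'd': 3
  'e': 2
Scanning left to right for freq == 1:
  Position 0 ('b'): freq=2, skip
  Position 1 ('b'): freq=2, skip
  Position 2 ('e'): freq=2, skip
  Position 3 ('e'): freq=2, skip
  Position 4 ('d'): freq=3, skip
  Position 5 ('d'): freq=3, skip
  Position 6 ('a'): unique! => answer = 6

6


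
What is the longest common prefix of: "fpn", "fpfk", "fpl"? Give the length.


Words: fpn, fpfk, fpl
  Position 0: all 'f' => match
  Position 1: all 'p' => match
  Position 2: ('n', 'f', 'l') => mismatch, stop
LCP = "fp" (length 2)

2


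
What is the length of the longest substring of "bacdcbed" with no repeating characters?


Input: "bacdcbed"
Sliding window (track last position of each char):
  Position 0 ('b'): window [0,0] length 1 -- new best
  Position 1 ('a'): window [0,1] length 2 -- new best
  Position 2 ('c'): window [0,2] length 3 -- new best
  Position 3 ('d'): window [0,3] length 4 -- new best
  Position 4 ('c'): repeat (last at 2), move window start to 3
  Position 4 ('c'): window [3,4] length 2
  Position 5 ('b'): window [3,5] length 3
  Position 6 ('e'): window [3,6] length 4
  Position 7 ('d'): repeat (last at 3), move window start to 4
  Position 7 ('d'): window [4,7] length 4
Longest substring with no repeats: "bacd" with length 4

4


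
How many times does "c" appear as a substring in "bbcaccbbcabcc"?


Searching for "c" in "bbcaccbbcabcc"
Scanning each position:
  Position 0: "b" => no
  Position 1: "b" => no
  Position 2: "c" => MATCH
  Position 3: "a" => no
  Position 4: "c" => MATCH
  Position 5: "c" => MATCH
  Position 6: "b" => no
  Position 7: "b" => no
  Position 8: "c" => MATCH
  Position 9: "a" => no
  Position 10: "b" => no
  Position 11: "c" => MATCH
  Position 12: "c" => MATCH
Total occurrences: 6

6


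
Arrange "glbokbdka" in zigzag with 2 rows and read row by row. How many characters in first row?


Zigzag "glbokbdka" into 2 rows:
Placing characters:
  'g' => row 0
  'l' => row 1
  'b' => row 0
  'o' => row 1
  'k' => row 0
  'b' => row 1
  'd' => row 0
  'k' => row 1
  'a' => row 0
Rows:
  Row 0: "gbkda"
  Row 1: "lobk"
First row length: 5

5


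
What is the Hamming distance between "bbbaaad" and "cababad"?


Comparing "bbbaaad" and "cababad" position by position:
  Position 0: 'b' vs 'c' => differ
  Position 1: 'b' vs 'a' => differ
  Position 2: 'b' vs 'b' => same
  Position 3: 'a' vs 'a' => same
  Position 4: 'a' vs 'b' => differ
  Position 5: 'a' vs 'a' => same
  Position 6: 'd' vs 'd' => same
Total differences (Hamming distance): 3

3


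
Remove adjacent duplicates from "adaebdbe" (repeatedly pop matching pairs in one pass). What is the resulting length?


Input: adaebdbe
Stack-based adjacent duplicate removal:
  Read 'a': push. Stack: a
  Read 'd': push. Stack: ad
  Read 'a': push. Stack: ada
  Read 'e': push. Stack: adae
  Read 'b': push. Stack: adaeb
  Read 'd': push. Stack: adaebd
  Read 'b': push. Stack: adaebdb
  Read 'e': push. Stack: adaebdbe
Final stack: "adaebdbe" (length 8)

8


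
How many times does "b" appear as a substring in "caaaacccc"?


Searching for "b" in "caaaacccc"
Scanning each position:
  Position 0: "c" => no
  Position 1: "a" => no
  Position 2: "a" => no
  Position 3: "a" => no
  Position 4: "a" => no
  Position 5: "c" => no
  Position 6: "c" => no
  Position 7: "c" => no
  Position 8: "c" => no
Total occurrences: 0

0


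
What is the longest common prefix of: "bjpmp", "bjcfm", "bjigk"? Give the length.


Words: bjpmp, bjcfm, bjigk
  Position 0: all 'b' => match
  Position 1: all 'j' => match
  Position 2: ('p', 'c', 'i') => mismatch, stop
LCP = "bj" (length 2)

2


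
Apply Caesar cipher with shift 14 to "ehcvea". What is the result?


Caesar cipher: shift "ehcvea" by 14
  'e' (pos 4) + 14 = pos 18 = 's'
  'h' (pos 7) + 14 = pos 21 = 'v'
  'c' (pos 2) + 14 = pos 16 = 'q'
  'v' (pos 21) + 14 = pos 9 = 'j'
  'e' (pos 4) + 14 = pos 18 = 's'
  'a' (pos 0) + 14 = pos 14 = 'o'
Result: svqjso

svqjso


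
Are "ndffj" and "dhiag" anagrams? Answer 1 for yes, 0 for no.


Strings: "ndffj", "dhiag"
Sorted first:  dffjn
Sorted second: adghi
Differ at position 0: 'd' vs 'a' => not anagrams

0


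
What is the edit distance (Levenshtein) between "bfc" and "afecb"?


Computing edit distance: "bfc" -> "afecb"
DP table:
           a    f    e    c    b
      0    1    2    3    4    5
  b   1    1    2    3    4    4
  f   2    2    1    2    3    4
  c   3    3    2    2    2    3
Edit distance = dp[3][5] = 3

3


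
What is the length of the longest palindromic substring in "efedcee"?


Input: "efedcee"
Checking substrings for palindromes:
  [0:3] "efe" (len 3) => palindrome
  [5:7] "ee" (len 2) => palindrome
Longest palindromic substring: "efe" with length 3

3


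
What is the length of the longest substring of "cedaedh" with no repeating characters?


Input: "cedaedh"
Sliding window (track last position of each char):
  Position 0 ('c'): window [0,0] length 1 -- new best
  Position 1 ('e'): window [0,1] length 2 -- new best
  Position 2 ('d'): window [0,2] length 3 -- new best
  Position 3 ('a'): window [0,3] length 4 -- new best
  Position 4 ('e'): repeat (last at 1), move window start to 2
  Position 4 ('e'): window [2,4] length 3
  Position 5 ('d'): repeat (last at 2), move window start to 3
  Position 5 ('d'): window [3,5] length 3
  Position 6 ('h'): window [3,6] length 4
Longest substring with no repeats: "ceda" with length 4

4


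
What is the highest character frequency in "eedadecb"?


Input: eedadecb
Character counts:
  'a': 1
  'b': 1
  'c': 1
  'd': 2
  'e': 3
Maximum frequency: 3

3


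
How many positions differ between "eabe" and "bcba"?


Comparing "eabe" and "bcba" position by position:
  Position 0: 'e' vs 'b' => DIFFER
  Position 1: 'a' vs 'c' => DIFFER
  Position 2: 'b' vs 'b' => same
  Position 3: 'e' vs 'a' => DIFFER
Positions that differ: 3

3


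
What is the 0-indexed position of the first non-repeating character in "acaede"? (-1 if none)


Input: acaede
Character frequencies:
  'a': 2
  'c': 1
  'd': 1
  'e': 2
Scanning left to right for freq == 1:
  Position 0 ('a'): freq=2, skip
  Position 1 ('c'): unique! => answer = 1

1


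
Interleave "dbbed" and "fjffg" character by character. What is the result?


Interleaving "dbbed" and "fjffg":
  Position 0: 'd' from first, 'f' from second => "df"
  Position 1: 'b' from first, 'j' from second => "bj"
  Position 2: 'b' from first, 'f' from second => "bf"
  Position 3: 'e' from first, 'f' from second => "ef"
  Position 4: 'd' from first, 'g' from second => "dg"
Result: dfbjbfefdg

dfbjbfefdg


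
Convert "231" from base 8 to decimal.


Input: "231" in base 8
Positional expansion:
  Digit '2' (value 2) x 8^2 = 128
  Digit '3' (value 3) x 8^1 = 24
  Digit '1' (value 1) x 8^0 = 1
Sum = 153

153


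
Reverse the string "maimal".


Input: maimal
Reading characters right to left:
  Position 5: 'l'
  Position 4: 'a'
  Position 3: 'm'
  Position 2: 'i'
  Position 1: 'a'
  Position 0: 'm'
Reversed: lamiam

lamiam


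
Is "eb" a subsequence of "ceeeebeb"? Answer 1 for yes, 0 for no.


Check if "eb" is a subsequence of "ceeeebeb"
Greedy scan:
  Position 0 ('c'): no match needed
  Position 1 ('e'): matches sub[0] = 'e'
  Position 2 ('e'): no match needed
  Position 3 ('e'): no match needed
  Position 4 ('e'): no match needed
  Position 5 ('b'): matches sub[1] = 'b'
  Position 6 ('e'): no match needed
  Position 7 ('b'): no match needed
All 2 characters matched => is a subsequence

1


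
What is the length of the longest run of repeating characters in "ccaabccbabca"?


Input: "ccaabccbabca"
Scanning for longest run:
  Position 1 ('c'): continues run of 'c', length=2
  Position 2 ('a'): new char, reset run to 1
  Position 3 ('a'): continues run of 'a', length=2
  Position 4 ('b'): new char, reset run to 1
  Position 5 ('c'): new char, reset run to 1
  Position 6 ('c'): continues run of 'c', length=2
  Position 7 ('b'): new char, reset run to 1
  Position 8 ('a'): new char, reset run to 1
  Position 9 ('b'): new char, reset run to 1
  Position 10 ('c'): new char, reset run to 1
  Position 11 ('a'): new char, reset run to 1
Longest run: 'c' with length 2

2


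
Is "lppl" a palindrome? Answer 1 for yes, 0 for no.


Input: lppl
Reversed: lppl
  Compare pos 0 ('l') with pos 3 ('l'): match
  Compare pos 1 ('p') with pos 2 ('p'): match
Result: palindrome

1


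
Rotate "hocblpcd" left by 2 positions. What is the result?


Input: "hocblpcd", rotate left by 2
First 2 characters: "ho"
Remaining characters: "cblpcd"
Concatenate remaining + first: "cblpcd" + "ho" = "cblpcdho"

cblpcdho


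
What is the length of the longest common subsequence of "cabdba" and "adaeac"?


LCS of "cabdba" and "adaeac"
DP table:
           a    d    a    e    a    c
      0    0    0    0    0    0    0
  c   0    0    0    0    0    0    1
  a   0    1    1    1    1    1    1
  b   0    1    1    1    1    1    1
  d   0    1    2    2    2    2    2
  b   0    1    2    2    2    2    2
  a   0    1    2    3    3    3    3
LCS length = dp[6][6] = 3

3


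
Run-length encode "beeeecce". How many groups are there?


Input: beeeecce
Scanning for consecutive runs:
  Group 1: 'b' x 1 (positions 0-0)
  Group 2: 'e' x 4 (positions 1-4)
  Group 3: 'c' x 2 (positions 5-6)
  Group 4: 'e' x 1 (positions 7-7)
Total groups: 4

4


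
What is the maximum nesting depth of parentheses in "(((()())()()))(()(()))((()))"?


Input: "(((()())()()))(()(()))((()))"
Tracking depth:
  Position 0 '(': depth becomes 1
  Position 1 '(': depth becomes 2
  Position 2 '(': depth becomes 3
  Position 3 '(': depth becomes 4
  Position 4 ')': depth becomes 3
  Position 5 '(': depth becomes 4
  Position 6 ')': depth becomes 3
  Position 7 ')': depth becomes 2
  Position 8 '(': depth becomes 3
  Position 9 ')': depth becomes 2
  Position 10 '(': depth becomes 3
  Position 11 ')': depth becomes 2
  Position 12 ')': depth becomes 1
  Position 13 ')': depth becomes 0
  Position 14 '(': depth becomes 1
  Position 15 '(': depth becomes 2
  Position 16 ')': depth becomes 1
  Position 17 '(': depth becomes 2
  Position 18 '(': depth becomes 3
  Position 19 ')': depth becomes 2
  Position 20 ')': depth becomes 1
  Position 21 ')': depth becomes 0
  Position 22 '(': depth becomes 1
  Position 23 '(': depth becomes 2
  Position 24 '(': depth becomes 3
  Position 25 ')': depth becomes 2
  Position 26 ')': depth becomes 1
  Position 27 ')': depth becomes 0
Maximum depth reached: 4

4


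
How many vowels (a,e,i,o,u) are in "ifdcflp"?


Input: ifdcflp
Checking each character:
  'i' at position 0: vowel (running total: 1)
  'f' at position 1: consonant
  'd' at position 2: consonant
  'c' at position 3: consonant
  'f' at position 4: consonant
  'l' at position 5: consonant
  'p' at position 6: consonant
Total vowels: 1

1


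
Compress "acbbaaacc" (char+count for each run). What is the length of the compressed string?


Input: acbbaaacc
Runs:
  'a' x 1 => "a1"
  'c' x 1 => "c1"
  'b' x 2 => "b2"
  'a' x 3 => "a3"
  'c' x 2 => "c2"
Compressed: "a1c1b2a3c2"
Compressed length: 10

10


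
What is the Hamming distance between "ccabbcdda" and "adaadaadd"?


Comparing "ccabbcdda" and "adaadaadd" position by position:
  Position 0: 'c' vs 'a' => differ
  Position 1: 'c' vs 'd' => differ
  Position 2: 'a' vs 'a' => same
  Position 3: 'b' vs 'a' => differ
  Position 4: 'b' vs 'd' => differ
  Position 5: 'c' vs 'a' => differ
  Position 6: 'd' vs 'a' => differ
  Position 7: 'd' vs 'd' => same
  Position 8: 'a' vs 'd' => differ
Total differences (Hamming distance): 7

7


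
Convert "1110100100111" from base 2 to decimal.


Input: "1110100100111" in base 2
Positional expansion:
  Digit '1' (value 1) x 2^12 = 4096
  Digit '1' (value 1) x 2^11 = 2048
  Digit '1' (value 1) x 2^10 = 1024
  Digit '0' (value 0) x 2^9 = 0
  Digit '1' (value 1) x 2^8 = 256
  Digit '0' (value 0) x 2^7 = 0
  Digit '0' (value 0) x 2^6 = 0
  Digit '1' (value 1) x 2^5 = 32
  Digit '0' (value 0) x 2^4 = 0
  Digit '0' (value 0) x 2^3 = 0
  Digit '1' (value 1) x 2^2 = 4
  Digit '1' (value 1) x 2^1 = 2
  Digit '1' (value 1) x 2^0 = 1
Sum = 7463

7463


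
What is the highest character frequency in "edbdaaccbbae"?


Input: edbdaaccbbae
Character counts:
  'a': 3
  'b': 3
  'c': 2
  'd': 2
  'e': 2
Maximum frequency: 3

3


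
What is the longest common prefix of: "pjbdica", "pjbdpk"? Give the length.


Words: pjbdica, pjbdpk
  Position 0: all 'p' => match
  Position 1: all 'j' => match
  Position 2: all 'b' => match
  Position 3: all 'd' => match
  Position 4: ('i', 'p') => mismatch, stop
LCP = "pjbd" (length 4)

4


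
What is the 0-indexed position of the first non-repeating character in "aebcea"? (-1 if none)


Input: aebcea
Character frequencies:
  'a': 2
  'b': 1
  'c': 1
  'e': 2
Scanning left to right for freq == 1:
  Position 0 ('a'): freq=2, skip
  Position 1 ('e'): freq=2, skip
  Position 2 ('b'): unique! => answer = 2

2


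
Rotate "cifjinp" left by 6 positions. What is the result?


Input: "cifjinp", rotate left by 6
First 6 characters: "cifjin"
Remaining characters: "p"
Concatenate remaining + first: "p" + "cifjin" = "pcifjin"

pcifjin


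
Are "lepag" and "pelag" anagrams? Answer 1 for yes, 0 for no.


Strings: "lepag", "pelag"
Sorted first:  aeglp
Sorted second: aeglp
Sorted forms match => anagrams

1


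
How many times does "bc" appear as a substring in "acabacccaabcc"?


Searching for "bc" in "acabacccaabcc"
Scanning each position:
  Position 0: "ac" => no
  Position 1: "ca" => no
  Position 2: "ab" => no
  Position 3: "ba" => no
  Position 4: "ac" => no
  Position 5: "cc" => no
  Position 6: "cc" => no
  Position 7: "ca" => no
  Position 8: "aa" => no
  Position 9: "ab" => no
  Position 10: "bc" => MATCH
  Position 11: "cc" => no
Total occurrences: 1

1


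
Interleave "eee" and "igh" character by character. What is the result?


Interleaving "eee" and "igh":
  Position 0: 'e' from first, 'i' from second => "ei"
  Position 1: 'e' from first, 'g' from second => "eg"
  Position 2: 'e' from first, 'h' from second => "eh"
Result: eiegeh

eiegeh


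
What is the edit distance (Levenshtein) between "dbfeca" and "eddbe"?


Computing edit distance: "dbfeca" -> "eddbe"
DP table:
           e    d    d    b    e
      0    1    2    3    4    5
  d   1    1    1    2    3    4
  b   2    2    2    2    2    3
  f   3    3    3    3    3    3
  e   4    3    4    4    4    3
  c   5    4    4    5    5    4
  a   6    5    5    5    6    5
Edit distance = dp[6][5] = 5

5


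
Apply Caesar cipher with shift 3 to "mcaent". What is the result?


Caesar cipher: shift "mcaent" by 3
  'm' (pos 12) + 3 = pos 15 = 'p'
  'c' (pos 2) + 3 = pos 5 = 'f'
  'a' (pos 0) + 3 = pos 3 = 'd'
  'e' (pos 4) + 3 = pos 7 = 'h'
  'n' (pos 13) + 3 = pos 16 = 'q'
  't' (pos 19) + 3 = pos 22 = 'w'
Result: pfdhqw

pfdhqw


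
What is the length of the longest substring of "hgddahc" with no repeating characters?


Input: "hgddahc"
Sliding window (track last position of each char):
  Position 0 ('h'): window [0,0] length 1 -- new best
  Position 1 ('g'): window [0,1] length 2 -- new best
  Position 2 ('d'): window [0,2] length 3 -- new best
  Position 3 ('d'): repeat (last at 2), move window start to 3
  Position 3 ('d'): window [3,3] length 1
  Position 4 ('a'): window [3,4] length 2
  Position 5 ('h'): window [3,5] length 3
  Position 6 ('c'): window [3,6] length 4 -- new best
Longest substring with no repeats: "dahc" with length 4

4


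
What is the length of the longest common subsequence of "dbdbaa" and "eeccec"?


LCS of "dbdbaa" and "eeccec"
DP table:
           e    e    c    c    e    c
      0    0    0    0    0    0    0
  d   0    0    0    0    0    0    0
  b   0    0    0    0    0    0    0
  d   0    0    0    0    0    0    0
  b   0    0    0    0    0    0    0
  a   0    0    0    0    0    0    0
  a   0    0    0    0    0    0    0
LCS length = dp[6][6] = 0

0


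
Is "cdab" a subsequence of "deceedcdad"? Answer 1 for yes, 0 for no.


Check if "cdab" is a subsequence of "deceedcdad"
Greedy scan:
  Position 0 ('d'): no match needed
  Position 1 ('e'): no match needed
  Position 2 ('c'): matches sub[0] = 'c'
  Position 3 ('e'): no match needed
  Position 4 ('e'): no match needed
  Position 5 ('d'): matches sub[1] = 'd'
  Position 6 ('c'): no match needed
  Position 7 ('d'): no match needed
  Position 8 ('a'): matches sub[2] = 'a'
  Position 9 ('d'): no match needed
Only matched 3/4 characters => not a subsequence

0


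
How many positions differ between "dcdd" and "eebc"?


Comparing "dcdd" and "eebc" position by position:
  Position 0: 'd' vs 'e' => DIFFER
  Position 1: 'c' vs 'e' => DIFFER
  Position 2: 'd' vs 'b' => DIFFER
  Position 3: 'd' vs 'c' => DIFFER
Positions that differ: 4

4


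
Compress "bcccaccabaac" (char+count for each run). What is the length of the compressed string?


Input: bcccaccabaac
Runs:
  'b' x 1 => "b1"
  'c' x 3 => "c3"
  'a' x 1 => "a1"
  'c' x 2 => "c2"
  'a' x 1 => "a1"
  'b' x 1 => "b1"
  'a' x 2 => "a2"
  'c' x 1 => "c1"
Compressed: "b1c3a1c2a1b1a2c1"
Compressed length: 16

16


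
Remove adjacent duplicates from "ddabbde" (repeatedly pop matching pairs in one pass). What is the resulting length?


Input: ddabbde
Stack-based adjacent duplicate removal:
  Read 'd': push. Stack: d
  Read 'd': matches stack top 'd' => pop. Stack: (empty)
  Read 'a': push. Stack: a
  Read 'b': push. Stack: ab
  Read 'b': matches stack top 'b' => pop. Stack: a
  Read 'd': push. Stack: ad
  Read 'e': push. Stack: ade
Final stack: "ade" (length 3)

3


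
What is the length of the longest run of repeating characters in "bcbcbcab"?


Input: "bcbcbcab"
Scanning for longest run:
  Position 1 ('c'): new char, reset run to 1
  Position 2 ('b'): new char, reset run to 1
  Position 3 ('c'): new char, reset run to 1
  Position 4 ('b'): new char, reset run to 1
  Position 5 ('c'): new char, reset run to 1
  Position 6 ('a'): new char, reset run to 1
  Position 7 ('b'): new char, reset run to 1
Longest run: 'b' with length 1

1


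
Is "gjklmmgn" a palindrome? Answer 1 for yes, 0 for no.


Input: gjklmmgn
Reversed: ngmmlkjg
  Compare pos 0 ('g') with pos 7 ('n'): MISMATCH
  Compare pos 1 ('j') with pos 6 ('g'): MISMATCH
  Compare pos 2 ('k') with pos 5 ('m'): MISMATCH
  Compare pos 3 ('l') with pos 4 ('m'): MISMATCH
Result: not a palindrome

0


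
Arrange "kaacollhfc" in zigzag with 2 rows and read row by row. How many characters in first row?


Zigzag "kaacollhfc" into 2 rows:
Placing characters:
  'k' => row 0
  'a' => row 1
  'a' => row 0
  'c' => row 1
  'o' => row 0
  'l' => row 1
  'l' => row 0
  'h' => row 1
  'f' => row 0
  'c' => row 1
Rows:
  Row 0: "kaolf"
  Row 1: "aclhc"
First row length: 5

5


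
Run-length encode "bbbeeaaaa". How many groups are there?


Input: bbbeeaaaa
Scanning for consecutive runs:
  Group 1: 'b' x 3 (positions 0-2)
  Group 2: 'e' x 2 (positions 3-4)
  Group 3: 'a' x 4 (positions 5-8)
Total groups: 3

3


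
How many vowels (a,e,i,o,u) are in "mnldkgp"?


Input: mnldkgp
Checking each character:
  'm' at position 0: consonant
  'n' at position 1: consonant
  'l' at position 2: consonant
  'd' at position 3: consonant
  'k' at position 4: consonant
  'g' at position 5: consonant
  'p' at position 6: consonant
Total vowels: 0

0


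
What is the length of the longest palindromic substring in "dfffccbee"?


Input: "dfffccbee"
Checking substrings for palindromes:
  [1:4] "fff" (len 3) => palindrome
  [1:3] "ff" (len 2) => palindrome
  [2:4] "ff" (len 2) => palindrome
  [4:6] "cc" (len 2) => palindrome
  [7:9] "ee" (len 2) => palindrome
Longest palindromic substring: "fff" with length 3

3


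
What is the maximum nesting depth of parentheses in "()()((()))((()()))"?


Input: "()()((()))((()()))"
Tracking depth:
  Position 0 '(': depth becomes 1
  Position 1 ')': depth becomes 0
  Position 2 '(': depth becomes 1
  Position 3 ')': depth becomes 0
  Position 4 '(': depth becomes 1
  Position 5 '(': depth becomes 2
  Position 6 '(': depth becomes 3
  Position 7 ')': depth becomes 2
  Position 8 ')': depth becomes 1
  Position 9 ')': depth becomes 0
  Position 10 '(': depth becomes 1
  Position 11 '(': depth becomes 2
  Position 12 '(': depth becomes 3
  Position 13 ')': depth becomes 2
  Position 14 '(': depth becomes 3
  Position 15 ')': depth becomes 2
  Position 16 ')': depth becomes 1
  Position 17 ')': depth becomes 0
Maximum depth reached: 3

3


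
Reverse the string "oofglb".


Input: oofglb
Reading characters right to left:
  Position 5: 'b'
  Position 4: 'l'
  Position 3: 'g'
  Position 2: 'f'
  Position 1: 'o'
  Position 0: 'o'
Reversed: blgfoo

blgfoo


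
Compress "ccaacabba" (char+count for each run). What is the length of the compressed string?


Input: ccaacabba
Runs:
  'c' x 2 => "c2"
  'a' x 2 => "a2"
  'c' x 1 => "c1"
  'a' x 1 => "a1"
  'b' x 2 => "b2"
  'a' x 1 => "a1"
Compressed: "c2a2c1a1b2a1"
Compressed length: 12

12


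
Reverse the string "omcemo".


Input: omcemo
Reading characters right to left:
  Position 5: 'o'
  Position 4: 'm'
  Position 3: 'e'
  Position 2: 'c'
  Position 1: 'm'
  Position 0: 'o'
Reversed: omecmo

omecmo


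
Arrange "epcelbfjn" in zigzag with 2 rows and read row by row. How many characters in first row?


Zigzag "epcelbfjn" into 2 rows:
Placing characters:
  'e' => row 0
  'p' => row 1
  'c' => row 0
  'e' => row 1
  'l' => row 0
  'b' => row 1
  'f' => row 0
  'j' => row 1
  'n' => row 0
Rows:
  Row 0: "eclfn"
  Row 1: "pebj"
First row length: 5

5


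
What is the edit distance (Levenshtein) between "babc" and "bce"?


Computing edit distance: "babc" -> "bce"
DP table:
           b    c    e
      0    1    2    3
  b   1    0    1    2
  a   2    1    1    2
  b   3    2    2    2
  c   4    3    2    3
Edit distance = dp[4][3] = 3

3


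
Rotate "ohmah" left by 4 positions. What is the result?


Input: "ohmah", rotate left by 4
First 4 characters: "ohma"
Remaining characters: "h"
Concatenate remaining + first: "h" + "ohma" = "hohma"

hohma


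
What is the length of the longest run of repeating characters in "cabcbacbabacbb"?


Input: "cabcbacbabacbb"
Scanning for longest run:
  Position 1 ('a'): new char, reset run to 1
  Position 2 ('b'): new char, reset run to 1
  Position 3 ('c'): new char, reset run to 1
  Position 4 ('b'): new char, reset run to 1
  Position 5 ('a'): new char, reset run to 1
  Position 6 ('c'): new char, reset run to 1
  Position 7 ('b'): new char, reset run to 1
  Position 8 ('a'): new char, reset run to 1
  Position 9 ('b'): new char, reset run to 1
  Position 10 ('a'): new char, reset run to 1
  Position 11 ('c'): new char, reset run to 1
  Position 12 ('b'): new char, reset run to 1
  Position 13 ('b'): continues run of 'b', length=2
Longest run: 'b' with length 2

2


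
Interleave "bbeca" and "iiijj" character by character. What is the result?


Interleaving "bbeca" and "iiijj":
  Position 0: 'b' from first, 'i' from second => "bi"
  Position 1: 'b' from first, 'i' from second => "bi"
  Position 2: 'e' from first, 'i' from second => "ei"
  Position 3: 'c' from first, 'j' from second => "cj"
  Position 4: 'a' from first, 'j' from second => "aj"
Result: bibieicjaj

bibieicjaj


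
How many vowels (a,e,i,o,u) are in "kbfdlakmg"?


Input: kbfdlakmg
Checking each character:
  'k' at position 0: consonant
  'b' at position 1: consonant
  'f' at position 2: consonant
  'd' at position 3: consonant
  'l' at position 4: consonant
  'a' at position 5: vowel (running total: 1)
  'k' at position 6: consonant
  'm' at position 7: consonant
  'g' at position 8: consonant
Total vowels: 1

1


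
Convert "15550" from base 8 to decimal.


Input: "15550" in base 8
Positional expansion:
  Digit '1' (value 1) x 8^4 = 4096
  Digit '5' (value 5) x 8^3 = 2560
  Digit '5' (value 5) x 8^2 = 320
  Digit '5' (value 5) x 8^1 = 40
  Digit '0' (value 0) x 8^0 = 0
Sum = 7016

7016


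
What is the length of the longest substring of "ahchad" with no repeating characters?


Input: "ahchad"
Sliding window (track last position of each char):
  Position 0 ('a'): window [0,0] length 1 -- new best
  Position 1 ('h'): window [0,1] length 2 -- new best
  Position 2 ('c'): window [0,2] length 3 -- new best
  Position 3 ('h'): repeat (last at 1), move window start to 2
  Position 3 ('h'): window [2,3] length 2
  Position 4 ('a'): window [2,4] length 3
  Position 5 ('d'): window [2,5] length 4 -- new best
Longest substring with no repeats: "chad" with length 4

4


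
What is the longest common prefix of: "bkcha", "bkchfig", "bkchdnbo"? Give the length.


Words: bkcha, bkchfig, bkchdnbo
  Position 0: all 'b' => match
  Position 1: all 'k' => match
  Position 2: all 'c' => match
  Position 3: all 'h' => match
  Position 4: ('a', 'f', 'd') => mismatch, stop
LCP = "bkch" (length 4)

4


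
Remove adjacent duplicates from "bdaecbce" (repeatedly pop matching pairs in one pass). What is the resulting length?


Input: bdaecbce
Stack-based adjacent duplicate removal:
  Read 'b': push. Stack: b
  Read 'd': push. Stack: bd
  Read 'a': push. Stack: bda
  Read 'e': push. Stack: bdae
  Read 'c': push. Stack: bdaec
  Read 'b': push. Stack: bdaecb
  Read 'c': push. Stack: bdaecbc
  Read 'e': push. Stack: bdaecbce
Final stack: "bdaecbce" (length 8)

8


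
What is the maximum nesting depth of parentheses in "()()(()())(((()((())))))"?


Input: "()()(()())(((()((())))))"
Tracking depth:
  Position 0 '(': depth becomes 1
  Position 1 ')': depth becomes 0
  Position 2 '(': depth becomes 1
  Position 3 ')': depth becomes 0
  Position 4 '(': depth becomes 1
  Position 5 '(': depth becomes 2
  Position 6 ')': depth becomes 1
  Position 7 '(': depth becomes 2
  Position 8 ')': depth becomes 1
  Position 9 ')': depth becomes 0
  Position 10 '(': depth becomes 1
  Position 11 '(': depth becomes 2
  Position 12 '(': depth becomes 3
  Position 13 '(': depth becomes 4
  Position 14 ')': depth becomes 3
  Position 15 '(': depth becomes 4
  Position 16 '(': depth becomes 5
  Position 17 '(': depth becomes 6
  Position 18 ')': depth becomes 5
  Position 19 ')': depth becomes 4
  Position 20 ')': depth becomes 3
  Position 21 ')': depth becomes 2
  Position 22 ')': depth becomes 1
  Position 23 ')': depth becomes 0
Maximum depth reached: 6

6


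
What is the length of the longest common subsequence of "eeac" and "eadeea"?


LCS of "eeac" and "eadeea"
DP table:
           e    a    d    e    e    a
      0    0    0    0    0    0    0
  e   0    1    1    1    1    1    1
  e   0    1    1    1    2    2    2
  a   0    1    2    2    2    2    3
  c   0    1    2    2    2    2    3
LCS length = dp[4][6] = 3

3


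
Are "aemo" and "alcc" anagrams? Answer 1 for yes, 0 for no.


Strings: "aemo", "alcc"
Sorted first:  aemo
Sorted second: accl
Differ at position 1: 'e' vs 'c' => not anagrams

0


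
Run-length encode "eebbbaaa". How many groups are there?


Input: eebbbaaa
Scanning for consecutive runs:
  Group 1: 'e' x 2 (positions 0-1)
  Group 2: 'b' x 3 (positions 2-4)
  Group 3: 'a' x 3 (positions 5-7)
Total groups: 3

3


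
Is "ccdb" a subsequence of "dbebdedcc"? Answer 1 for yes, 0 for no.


Check if "ccdb" is a subsequence of "dbebdedcc"
Greedy scan:
  Position 0 ('d'): no match needed
  Position 1 ('b'): no match needed
  Position 2 ('e'): no match needed
  Position 3 ('b'): no match needed
  Position 4 ('d'): no match needed
  Position 5 ('e'): no match needed
  Position 6 ('d'): no match needed
  Position 7 ('c'): matches sub[0] = 'c'
  Position 8 ('c'): matches sub[1] = 'c'
Only matched 2/4 characters => not a subsequence

0


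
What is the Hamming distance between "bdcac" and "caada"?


Comparing "bdcac" and "caada" position by position:
  Position 0: 'b' vs 'c' => differ
  Position 1: 'd' vs 'a' => differ
  Position 2: 'c' vs 'a' => differ
  Position 3: 'a' vs 'd' => differ
  Position 4: 'c' vs 'a' => differ
Total differences (Hamming distance): 5

5


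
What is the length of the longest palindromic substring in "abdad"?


Input: "abdad"
Checking substrings for palindromes:
  [2:5] "dad" (len 3) => palindrome
Longest palindromic substring: "dad" with length 3

3


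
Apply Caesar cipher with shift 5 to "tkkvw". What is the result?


Caesar cipher: shift "tkkvw" by 5
  't' (pos 19) + 5 = pos 24 = 'y'
  'k' (pos 10) + 5 = pos 15 = 'p'
  'k' (pos 10) + 5 = pos 15 = 'p'
  'v' (pos 21) + 5 = pos 0 = 'a'
  'w' (pos 22) + 5 = pos 1 = 'b'
Result: yppab

yppab


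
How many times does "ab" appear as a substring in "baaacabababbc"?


Searching for "ab" in "baaacabababbc"
Scanning each position:
  Position 0: "ba" => no
  Position 1: "aa" => no
  Position 2: "aa" => no
  Position 3: "ac" => no
  Position 4: "ca" => no
  Position 5: "ab" => MATCH
  Position 6: "ba" => no
  Position 7: "ab" => MATCH
  Position 8: "ba" => no
  Position 9: "ab" => MATCH
  Position 10: "bb" => no
  Position 11: "bc" => no
Total occurrences: 3

3


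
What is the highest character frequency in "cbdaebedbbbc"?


Input: cbdaebedbbbc
Character counts:
  'a': 1
  'b': 5
  'c': 2
  'd': 2
  'e': 2
Maximum frequency: 5

5


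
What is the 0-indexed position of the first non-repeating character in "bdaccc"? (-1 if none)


Input: bdaccc
Character frequencies:
  'a': 1
  'b': 1
  'c': 3
  'd': 1
Scanning left to right for freq == 1:
  Position 0 ('b'): unique! => answer = 0

0


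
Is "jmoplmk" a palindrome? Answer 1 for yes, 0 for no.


Input: jmoplmk
Reversed: kmlpomj
  Compare pos 0 ('j') with pos 6 ('k'): MISMATCH
  Compare pos 1 ('m') with pos 5 ('m'): match
  Compare pos 2 ('o') with pos 4 ('l'): MISMATCH
Result: not a palindrome

0


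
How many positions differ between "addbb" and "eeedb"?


Comparing "addbb" and "eeedb" position by position:
  Position 0: 'a' vs 'e' => DIFFER
  Position 1: 'd' vs 'e' => DIFFER
  Position 2: 'd' vs 'e' => DIFFER
  Position 3: 'b' vs 'd' => DIFFER
  Position 4: 'b' vs 'b' => same
Positions that differ: 4

4


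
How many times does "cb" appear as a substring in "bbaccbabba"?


Searching for "cb" in "bbaccbabba"
Scanning each position:
  Position 0: "bb" => no
  Position 1: "ba" => no
  Position 2: "ac" => no
  Position 3: "cc" => no
  Position 4: "cb" => MATCH
  Position 5: "ba" => no
  Position 6: "ab" => no
  Position 7: "bb" => no
  Position 8: "ba" => no
Total occurrences: 1

1


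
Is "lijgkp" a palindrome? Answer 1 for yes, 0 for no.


Input: lijgkp
Reversed: pkgjil
  Compare pos 0 ('l') with pos 5 ('p'): MISMATCH
  Compare pos 1 ('i') with pos 4 ('k'): MISMATCH
  Compare pos 2 ('j') with pos 3 ('g'): MISMATCH
Result: not a palindrome

0


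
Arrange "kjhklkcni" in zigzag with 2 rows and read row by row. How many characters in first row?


Zigzag "kjhklkcni" into 2 rows:
Placing characters:
  'k' => row 0
  'j' => row 1
  'h' => row 0
  'k' => row 1
  'l' => row 0
  'k' => row 1
  'c' => row 0
  'n' => row 1
  'i' => row 0
Rows:
  Row 0: "khlci"
  Row 1: "jkkn"
First row length: 5

5


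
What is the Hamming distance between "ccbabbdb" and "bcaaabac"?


Comparing "ccbabbdb" and "bcaaabac" position by position:
  Position 0: 'c' vs 'b' => differ
  Position 1: 'c' vs 'c' => same
  Position 2: 'b' vs 'a' => differ
  Position 3: 'a' vs 'a' => same
  Position 4: 'b' vs 'a' => differ
  Position 5: 'b' vs 'b' => same
  Position 6: 'd' vs 'a' => differ
  Position 7: 'b' vs 'c' => differ
Total differences (Hamming distance): 5

5


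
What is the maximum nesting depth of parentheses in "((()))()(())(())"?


Input: "((()))()(())(())"
Tracking depth:
  Position 0 '(': depth becomes 1
  Position 1 '(': depth becomes 2
  Position 2 '(': depth becomes 3
  Position 3 ')': depth becomes 2
  Position 4 ')': depth becomes 1
  Position 5 ')': depth becomes 0
  Position 6 '(': depth becomes 1
  Position 7 ')': depth becomes 0
  Position 8 '(': depth becomes 1
  Position 9 '(': depth becomes 2
  Position 10 ')': depth becomes 1
  Position 11 ')': depth becomes 0
  Position 12 '(': depth becomes 1
  Position 13 '(': depth becomes 2
  Position 14 ')': depth becomes 1
  Position 15 ')': depth becomes 0
Maximum depth reached: 3

3


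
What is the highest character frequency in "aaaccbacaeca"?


Input: aaaccbacaeca
Character counts:
  'a': 6
  'b': 1
  'c': 4
  'e': 1
Maximum frequency: 6

6


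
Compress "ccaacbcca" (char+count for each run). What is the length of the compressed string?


Input: ccaacbcca
Runs:
  'c' x 2 => "c2"
  'a' x 2 => "a2"
  'c' x 1 => "c1"
  'b' x 1 => "b1"
  'c' x 2 => "c2"
  'a' x 1 => "a1"
Compressed: "c2a2c1b1c2a1"
Compressed length: 12

12


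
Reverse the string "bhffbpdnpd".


Input: bhffbpdnpd
Reading characters right to left:
  Position 9: 'd'
  Position 8: 'p'
  Position 7: 'n'
  Position 6: 'd'
  Position 5: 'p'
  Position 4: 'b'
  Position 3: 'f'
  Position 2: 'f'
  Position 1: 'h'
  Position 0: 'b'
Reversed: dpndpbffhb

dpndpbffhb


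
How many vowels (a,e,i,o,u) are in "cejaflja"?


Input: cejaflja
Checking each character:
  'c' at position 0: consonant
  'e' at position 1: vowel (running total: 1)
  'j' at position 2: consonant
  'a' at position 3: vowel (running total: 2)
  'f' at position 4: consonant
  'l' at position 5: consonant
  'j' at position 6: consonant
  'a' at position 7: vowel (running total: 3)
Total vowels: 3

3
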